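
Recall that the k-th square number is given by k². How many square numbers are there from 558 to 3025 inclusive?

The n-th square number is n².
Smallest index with value ≥ 558: n = 24 (giving 576).
Largest index with value ≤ 3025: n = 55 (giving 3025).
Indices 24 through 55: 32 terms.

32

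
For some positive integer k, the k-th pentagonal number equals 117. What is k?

9

Set n(3n−1)/2 = 117, giving 3n² − n − 234 = 0.
The discriminant is 1 + 24·117 = 2809, and √2809 = 53.
So n = (1 + 53) / 6 = 54/6 = 9.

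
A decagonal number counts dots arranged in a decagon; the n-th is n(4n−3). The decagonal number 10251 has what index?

51

Set n(4n−3) = 10251, giving 4n² − 3n − 10251 = 0.
So n = (3 + 405) / 8 = 408/8 = 51.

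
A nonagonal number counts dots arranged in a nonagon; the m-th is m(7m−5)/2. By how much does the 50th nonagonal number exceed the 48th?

50·(7·50 − 5)/2 = 8625 and 48·(7·48 − 5)/2 = 7944.
Difference: 8625 − 7944 = 681.

681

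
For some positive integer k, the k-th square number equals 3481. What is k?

We need n² = 3481, so n = √3481 = 59.
Check: 59² = 3481. ✓

59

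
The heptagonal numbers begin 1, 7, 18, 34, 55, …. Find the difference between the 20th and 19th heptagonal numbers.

Consecutive heptagonal numbers differ by 5n − 4: here 5·20 − 4 = 96.

96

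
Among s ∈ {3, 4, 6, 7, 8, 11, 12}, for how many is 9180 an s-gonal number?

s = 3: P(3, 135) = 9180. ✓
s = 4: P(4, 95) = 9025 and P(4, 96) = 9216; 9180 is not s-gonal.
s = 6: P(6, 68) = 9180. ✓
s = 7: P(7, 60) = 8910 and P(7, 61) = 9211; 9180 is not s-gonal.
s = 8: P(8, 55) = 8965 and P(8, 56) = 9296; 9180 is not s-gonal.
s = 11: P(11, 45) = 8955 and P(11, 46) = 9361; 9180 is not s-gonal.
s = 12: P(12, 43) = 9073 and P(12, 44) = 9504; 9180 is not s-gonal.
Hits: s ∈ {3, 6} → 2.

2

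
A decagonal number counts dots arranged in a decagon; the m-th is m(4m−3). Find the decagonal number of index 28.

3052

The 28th decagonal number is n(4n−3) with n = 28.
28·(4·28 − 3) = 28·109 = 3052.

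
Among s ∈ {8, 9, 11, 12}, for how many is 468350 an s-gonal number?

1

s = 8: P(8, 395) = 467285 and P(8, 396) = 469656; 468350 is not s-gonal.
s = 9: P(9, 366) = 467931 and P(9, 367) = 470494; 468350 is not s-gonal.
s = 11: P(11, 323) = 468350. ✓
s = 12: P(12, 306) = 466956 and P(12, 307) = 470017; 468350 is not s-gonal.
Hits: s ∈ {11} → 1.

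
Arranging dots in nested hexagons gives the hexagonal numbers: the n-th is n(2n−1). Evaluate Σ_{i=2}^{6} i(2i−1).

160

Σ i(2i−1) = 2Σi² − Σi over i = 2..6.
Σi = 21 − 1 = 20 and Σi² = 91 − 1 = 90.
2·90 − 1·20 = 160.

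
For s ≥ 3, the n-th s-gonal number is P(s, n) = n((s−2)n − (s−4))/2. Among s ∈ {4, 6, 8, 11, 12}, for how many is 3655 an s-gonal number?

1

s = 4: P(4, 60) = 3600 and P(4, 61) = 3721; 3655 is not s-gonal.
s = 6: P(6, 43) = 3655. ✓
s = 8: P(8, 35) = 3605 and P(8, 36) = 3816; 3655 is not s-gonal.
s = 11: P(11, 28) = 3430 and P(11, 29) = 3683; 3655 is not s-gonal.
s = 12: P(12, 27) = 3537 and P(12, 28) = 3808; 3655 is not s-gonal.
Hits: s ∈ {6} → 1.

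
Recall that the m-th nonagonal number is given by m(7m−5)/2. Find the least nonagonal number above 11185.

Solve n(7n−5)/2 > 11185 for integer n.
The largest n with value ≤ 11185 is 56 (since 10836 ≤ 11185 < 11229), so the first above is n = 57, value 11229.

11229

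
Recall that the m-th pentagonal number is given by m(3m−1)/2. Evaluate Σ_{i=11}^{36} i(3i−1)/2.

23426

Σ i(3i−1)/2 = (3Σi² − Σi) / 2 over i = 11..36.
Σi = 666 − 55 = 611 and Σi² = 16206 − 385 = 15821.
(3·15821 − 1·611) / 2 = 46852/2 = 23426.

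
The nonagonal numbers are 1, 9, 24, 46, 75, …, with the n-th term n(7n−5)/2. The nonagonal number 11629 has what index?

Set n(7n−5)/2 = 11629, giving 7n² − 5n − 23258 = 0.
So n = (5 + 807) / 14 = 812/14 = 58.

58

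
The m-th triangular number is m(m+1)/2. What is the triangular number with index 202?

20503

202·203/2 = 41006/2 = 20503.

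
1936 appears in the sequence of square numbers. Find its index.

44

We need n² = 1936, so n = √1936 = 44.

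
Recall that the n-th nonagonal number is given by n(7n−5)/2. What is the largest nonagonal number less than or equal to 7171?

6975

Solve n(7n−5)/2 ≤ 7171 for integer n.
n = 45 gives 6975 ≤ 7171, while n = 46 gives 7291 > 7171; so the answer is 6975.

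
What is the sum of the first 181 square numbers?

1992991

Σ_{i=1}^{181} i² = 181·182·363/6 = 1992991.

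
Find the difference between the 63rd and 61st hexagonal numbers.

63·(2·63 − 1) = 7875 and 61·(2·61 − 1) = 7381.
Difference: 7875 − 7381 = 494.

494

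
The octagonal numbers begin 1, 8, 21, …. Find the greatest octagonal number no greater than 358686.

358456

Solve n(3n−2) ≤ 358686 for integer n.
n = 346 gives 358456 ≤ 358686, while n = 347 gives 360533 > 358686; so the answer is 358456.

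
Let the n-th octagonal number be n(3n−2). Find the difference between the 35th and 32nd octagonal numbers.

35·(3·35 − 2) = 3605 and 32·(3·32 − 2) = 3008.
Difference: 3605 − 3008 = 597.

597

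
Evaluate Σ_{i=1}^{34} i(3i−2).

Σ i(3i−2) = 3Σi² − 2Σi over i = 1..34.
Σi = 595 and Σi² = 13685.
3·13685 − 2·595 = 39865.

39865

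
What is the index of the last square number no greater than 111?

10

Solve n² ≤ 111 for integer n.
n = 10 gives 100 ≤ 111, while n = 11 gives 121 > 111; so the answer is index 10.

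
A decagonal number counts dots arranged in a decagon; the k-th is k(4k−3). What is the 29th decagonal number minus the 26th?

29·(4·29 − 3) = 3277 and 26·(4·26 − 3) = 2626.
Difference: 3277 − 2626 = 651.

651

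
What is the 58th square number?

The 58th square number is n² with n = 58.
58² = 3364.

3364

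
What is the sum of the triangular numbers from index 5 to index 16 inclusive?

Σ i(i+1)/2 = (Σi² + Σi) / 2 over i = 5..16.
Σi = 136 − 10 = 126 and Σi² = 1496 − 30 = 1466.
(1·1466 + 1·126) / 2 = 1592/2 = 796.

796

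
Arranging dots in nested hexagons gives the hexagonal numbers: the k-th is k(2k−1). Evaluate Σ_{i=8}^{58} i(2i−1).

Σ i(2i−1) = 2Σi² − Σi over i = 8..58.
Σi = 1711 − 28 = 1683 and Σi² = 66729 − 140 = 66589.
2·66589 − 1·1683 = 131495.

131495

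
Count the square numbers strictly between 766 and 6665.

54

The n-th square number is n².
Smallest index with value > 766: n = 28 (giving 784).
Largest index with value < 6665: n = 81 (giving 6561).
Indices 28 through 81: 54 terms.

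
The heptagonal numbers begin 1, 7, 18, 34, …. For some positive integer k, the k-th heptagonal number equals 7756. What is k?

56

Set n(5n−3)/2 = 7756, giving 5n² − 3n − 15512 = 0.
The discriminant is 9 + 40·7756 = 310249, and √310249 = 557.
So n = (3 + 557) / 10 = 560/10 = 56.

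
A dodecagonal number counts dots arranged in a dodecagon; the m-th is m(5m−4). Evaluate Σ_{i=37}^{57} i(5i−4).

231847

Σ i(5i−4) = 5Σi² − 4Σi over i = 37..57.
Σi = 1653 − 666 = 987 and Σi² = 63365 − 16206 = 47159.
5·47159 − 4·987 = 231847.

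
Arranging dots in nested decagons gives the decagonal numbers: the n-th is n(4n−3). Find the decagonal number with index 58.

The 58th decagonal number is n(4n−3) with n = 58.
58·(4·58 − 3) = 58·229 = 13282.

13282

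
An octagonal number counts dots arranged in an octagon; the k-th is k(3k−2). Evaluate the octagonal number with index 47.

The 47th octagonal number is n(3n−2) with n = 47.
47·(3·47 − 2) = 47·139 = 6533.

6533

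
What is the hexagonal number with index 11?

11·(2·11 − 1) = 11·21 = 231.

231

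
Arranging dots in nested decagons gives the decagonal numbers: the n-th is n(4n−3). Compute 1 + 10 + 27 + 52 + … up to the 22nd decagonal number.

14421

Σ i(4i−3) = 4Σi² − 3Σi over i = 1..22.
Σi = 253 and Σi² = 3795.
4·3795 − 3·253 = 14421.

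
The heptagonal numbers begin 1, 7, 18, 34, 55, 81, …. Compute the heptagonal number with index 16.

The 16th heptagonal number is n(5n−3)/2 with n = 16.
16·(5·16 − 3)/2 = 16·77/2 = 616.

616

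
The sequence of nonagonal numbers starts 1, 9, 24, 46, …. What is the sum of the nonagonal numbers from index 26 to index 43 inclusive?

75129

Σ i(7i−5)/2 = (7Σi² − 5Σi) / 2 over i = 26..43.
Σi = 946 − 325 = 621 and Σi² = 27434 − 5525 = 21909.
(7·21909 − 5·621) / 2 = 150258/2 = 75129.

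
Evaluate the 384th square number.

147456

The 384th square number is n² with n = 384.
384² = 147456.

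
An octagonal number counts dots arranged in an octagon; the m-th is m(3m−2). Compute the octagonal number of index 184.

The 184th octagonal number is n(3n−2) with n = 184.
184·(3·184 − 2) = 184·550 = 101200.

101200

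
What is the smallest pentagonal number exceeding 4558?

Solve n(3n−1)/2 > 4558 for integer n.
The largest n with value ≤ 4558 is 55 (since 4510 ≤ 4558 < 4676), so the first above is n = 56, value 4676.

4676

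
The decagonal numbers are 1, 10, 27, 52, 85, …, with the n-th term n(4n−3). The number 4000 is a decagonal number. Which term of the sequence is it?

32

Set n(4n−3) = 4000, giving 4n² − 3n − 4000 = 0.
The discriminant is 9 + 16·4000 = 64009, and √64009 = 253.
So n = (3 + 253) / 8 = 256/8 = 32.
Check: 32·(4·32 − 3) = 4000. ✓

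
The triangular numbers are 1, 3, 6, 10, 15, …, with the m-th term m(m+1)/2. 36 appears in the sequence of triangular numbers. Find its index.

Set n(n+1)/2 = 36, giving n² + n − 72 = 0.
The discriminant is 1 + 8·36 = 289, and √289 = 17.
So n = (-1 + 17) / 2 = 16/2 = 8.

8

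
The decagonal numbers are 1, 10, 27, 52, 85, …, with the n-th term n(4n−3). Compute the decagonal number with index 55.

The 55th decagonal number is n(4n−3) with n = 55.
55·(4·55 − 3) = 55·217 = 11935.

11935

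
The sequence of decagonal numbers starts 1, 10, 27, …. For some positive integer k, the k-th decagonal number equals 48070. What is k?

Set n(4n−3) = 48070, giving 4n² − 3n − 48070 = 0.
The discriminant is 9 + 16·48070 = 769129, and √769129 = 877.
So n = (3 + 877) / 8 = 880/8 = 110.
Check: 110·(4·110 − 3) = 48070. ✓

110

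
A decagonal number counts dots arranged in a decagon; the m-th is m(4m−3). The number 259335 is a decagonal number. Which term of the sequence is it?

Set n(4n−3) = 259335, giving 4n² − 3n − 259335 = 0.
The discriminant is 9 + 16·259335 = 4149369, and √4149369 = 2037.
So n = (3 + 2037) / 8 = 2040/8 = 255.

255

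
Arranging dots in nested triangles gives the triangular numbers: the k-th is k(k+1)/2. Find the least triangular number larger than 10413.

10440

Solve n(n+1)/2 > 10413 for integer n.
The largest n with value ≤ 10413 is 143 (since 10296 ≤ 10413 < 10440), so the first above is n = 144, value 10440.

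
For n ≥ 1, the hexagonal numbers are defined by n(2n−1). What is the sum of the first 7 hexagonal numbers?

252

Σ i(2i−1) = 2Σi² − Σi over i = 1..7.
Σi = 28 and Σi² = 140.
2·140 − 1·28 = 252.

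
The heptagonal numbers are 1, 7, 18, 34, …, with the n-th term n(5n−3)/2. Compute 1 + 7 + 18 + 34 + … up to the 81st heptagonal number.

446121

Σ i(5i−3)/2 = (5Σi² − 3Σi) / 2 over i = 1..81.
Σi = 3321 and Σi² = 180441.
(5·180441 − 3·3321) / 2 = 892242/2 = 446121.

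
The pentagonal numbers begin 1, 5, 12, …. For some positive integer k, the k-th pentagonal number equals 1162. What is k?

28

Set n(3n−1)/2 = 1162, giving 3n² − n − 2324 = 0.
So n = (1 + 167) / 6 = 168/6 = 28.
Check: 28·(3·28 − 1)/2 = 1162. ✓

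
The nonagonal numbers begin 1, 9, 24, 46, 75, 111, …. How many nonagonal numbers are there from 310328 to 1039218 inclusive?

247

The n-th nonagonal number is n(7n−5)/2.
Smallest index with value ≥ 310328: n = 299 (giving 312156).
Largest index with value ≤ 1039218: n = 545 (giving 1038225).
Indices 299 through 545: 247 terms.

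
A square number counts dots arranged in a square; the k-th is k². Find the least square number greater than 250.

256

Solve n² > 250 for integer n.
The largest n with value ≤ 250 is 15 (since 225 ≤ 250 < 256), so the first above is n = 16, value 256.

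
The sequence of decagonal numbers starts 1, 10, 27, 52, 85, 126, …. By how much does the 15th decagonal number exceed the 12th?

315

15·(4·15 − 3) = 855 and 12·(4·12 − 3) = 540.
Difference: 855 − 540 = 315.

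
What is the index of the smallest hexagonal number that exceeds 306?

Solve n(2n−1) > 306 for integer n.
The largest n with value ≤ 306 is 12 (since 276 ≤ 306 < 325), so the first above is n = 13, value 325.

13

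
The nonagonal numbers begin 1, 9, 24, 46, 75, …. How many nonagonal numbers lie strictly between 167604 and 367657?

The n-th nonagonal number is n(7n−5)/2.
Smallest index with value > 167604: n = 220 (giving 168850).
Largest index with value < 367657: n = 324 (giving 366606).
Indices 220 through 324: 105 terms.

105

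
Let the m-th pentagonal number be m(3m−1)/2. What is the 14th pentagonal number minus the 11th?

14·(3·14 − 1)/2 = 287 and 11·(3·11 − 1)/2 = 176.
Difference: 287 − 176 = 111.

111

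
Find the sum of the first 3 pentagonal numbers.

Σ i(3i−1)/2 = (3Σi² − Σi) / 2 over i = 1..3.
Σi = 6 and Σi² = 14.
(3·14 − 1·6) / 2 = 36/2 = 18.

18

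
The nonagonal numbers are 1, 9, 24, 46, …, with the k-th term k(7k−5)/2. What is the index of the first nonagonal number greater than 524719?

Solve n(7n−5)/2 > 524719 for integer n.
The largest n with value ≤ 524719 is 387 (since 523224 ≤ 524719 < 525934), so the first above is n = 388, value 525934.

388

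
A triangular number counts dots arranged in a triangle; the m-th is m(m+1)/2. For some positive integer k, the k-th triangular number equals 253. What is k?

22

Set n(n+1)/2 = 253, giving n² + n − 506 = 0.
The discriminant is 1 + 8·253 = 2025, and √2025 = 45.
So n = (-1 + 45) / 2 = 44/2 = 22.
Check: 22·23/2 = 253. ✓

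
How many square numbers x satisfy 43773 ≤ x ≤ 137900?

162

The n-th square number is n².
Smallest index with value ≥ 43773: n = 210 (giving 44100).
Largest index with value ≤ 137900: n = 371 (giving 137641).
Indices 210 through 371: 162 terms.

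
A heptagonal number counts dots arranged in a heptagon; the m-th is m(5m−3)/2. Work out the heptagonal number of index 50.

The 50th heptagonal number is n(5n−3)/2 with n = 50.
50·(5·50 − 3)/2 = 50·247/2 = 6175.

6175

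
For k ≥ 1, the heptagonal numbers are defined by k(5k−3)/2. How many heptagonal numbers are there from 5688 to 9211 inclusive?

The n-th heptagonal number is n(5n−3)/2.
Smallest index with value ≥ 5688: n = 48 (giving 5688).
Largest index with value ≤ 9211: n = 61 (giving 9211).
Indices 48 through 61: 14 terms.

14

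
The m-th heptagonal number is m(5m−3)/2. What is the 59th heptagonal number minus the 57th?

577

59·(5·59 − 3)/2 = 8614 and 57·(5·57 − 3)/2 = 8037.
Difference: 8614 − 8037 = 577.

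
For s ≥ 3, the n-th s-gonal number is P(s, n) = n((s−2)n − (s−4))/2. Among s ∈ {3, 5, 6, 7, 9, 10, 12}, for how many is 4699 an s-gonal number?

1

s = 3: P(3, 96) = 4656 and P(3, 97) = 4753; 4699 is not s-gonal.
s = 5: P(5, 56) = 4676 and P(5, 57) = 4845; 4699 is not s-gonal.
s = 6: P(6, 48) = 4560 and P(6, 49) = 4753; 4699 is not s-gonal.
s = 7: P(7, 43) = 4558 and P(7, 44) = 4774; 4699 is not s-gonal.
s = 9: P(9, 37) = 4699. ✓
s = 10: P(10, 34) = 4522 and P(10, 35) = 4795; 4699 is not s-gonal.
s = 12: P(12, 31) = 4681 and P(12, 32) = 4992; 4699 is not s-gonal.
Hits: s ∈ {9} → 1.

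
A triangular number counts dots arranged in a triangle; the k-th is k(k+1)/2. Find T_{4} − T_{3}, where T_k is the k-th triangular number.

4

Consecutive triangular numbers differ by n: T_{4} − T_{3} = 4.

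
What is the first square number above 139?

Solve n² > 139 for integer n.
The largest n with value ≤ 139 is 11 (since 121 ≤ 139 < 144), so the first above is n = 12, value 144.

144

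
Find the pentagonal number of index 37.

2035

The 37th pentagonal number is n(3n−1)/2 with n = 37.
37·(3·37 − 1)/2 = 37·110/2 = 37·55 = 2035.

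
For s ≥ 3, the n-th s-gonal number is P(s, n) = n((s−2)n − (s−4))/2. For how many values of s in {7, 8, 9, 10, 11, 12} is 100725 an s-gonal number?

s = 7: P(7, 201) = 100701 and P(7, 202) = 101707; 100725 is not s-gonal.
s = 8: P(8, 183) = 100101 and P(8, 184) = 101200; 100725 is not s-gonal.
s = 9: P(9, 170) = 100725. ✓
s = 10: P(10, 159) = 100647 and P(10, 160) = 101920; 100725 is not s-gonal.
s = 11: P(11, 150) = 100725. ✓
s = 12: P(12, 142) = 100252 and P(12, 143) = 101673; 100725 is not s-gonal.
Hits: s ∈ {9, 11} → 2.

2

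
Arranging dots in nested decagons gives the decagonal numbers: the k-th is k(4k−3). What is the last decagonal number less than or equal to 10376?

Solve n(4n−3) ≤ 10376 for integer n.
n = 51 gives 10251 ≤ 10376, while n = 52 gives 10660 > 10376; so the answer is 10251.

10251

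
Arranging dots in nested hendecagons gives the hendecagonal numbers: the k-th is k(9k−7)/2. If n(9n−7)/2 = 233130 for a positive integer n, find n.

Set n(9n−7)/2 = 233130, giving 9n² − 7n − 466260 = 0.
The discriminant is 49 + 72·233130 = 16785409, and √16785409 = 4097.
So n = (7 + 4097) / 18 = 4104/18 = 228.

228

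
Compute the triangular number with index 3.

6

The 3rd triangular number is n(n+1)/2 with n = 3.
3·4/2 = 12/2 = 6.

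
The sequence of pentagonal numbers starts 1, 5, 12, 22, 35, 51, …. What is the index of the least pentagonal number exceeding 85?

Solve n(3n−1)/2 > 85 for integer n.
The largest n with value ≤ 85 is 7 (since 70 ≤ 85 < 92), so the first above is n = 8, value 92.

8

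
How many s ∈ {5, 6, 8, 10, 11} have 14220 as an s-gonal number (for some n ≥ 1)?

s = 5: P(5, 97) = 14065 and P(5, 98) = 14357; 14220 is not s-gonal.
s = 6: P(6, 84) = 14028 and P(6, 85) = 14365; 14220 is not s-gonal.
s = 8: P(8, 69) = 14145 and P(8, 70) = 14560; 14220 is not s-gonal.
s = 10: P(10, 60) = 14220. ✓
s = 11: P(11, 56) = 13916 and P(11, 57) = 14421; 14220 is not s-gonal.
Hits: s ∈ {10} → 1.

1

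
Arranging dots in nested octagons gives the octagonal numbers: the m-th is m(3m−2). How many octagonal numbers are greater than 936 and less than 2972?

The n-th octagonal number is n(3n−2).
Smallest index with value > 936: n = 19 (giving 1045).
Largest index with value < 2972: n = 31 (giving 2821).
Indices 19 through 31: 13 terms.

13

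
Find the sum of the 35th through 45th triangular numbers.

9075

Σ i(i+1)/2 = (Σi² + Σi) / 2 over i = 35..45.
Σi = 1035 − 595 = 440 and Σi² = 31395 − 13685 = 17710.
(1·17710 + 1·440) / 2 = 18150/2 = 9075.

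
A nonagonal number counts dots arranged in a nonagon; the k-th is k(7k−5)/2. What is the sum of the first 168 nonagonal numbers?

Σ i(7i−5)/2 = (7Σi² − 5Σi) / 2 over i = 1..168.
Σi = 14196 and Σi² = 1594684.
(7·1594684 − 5·14196) / 2 = 11091808/2 = 5545904.

5545904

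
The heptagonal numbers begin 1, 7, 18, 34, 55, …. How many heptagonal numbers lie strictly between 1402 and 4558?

19

The n-th heptagonal number is n(5n−3)/2.
Smallest index with value > 1402: n = 24 (giving 1404).
Largest index with value < 4558: n = 42 (giving 4347).
Indices 24 through 42: 19 terms.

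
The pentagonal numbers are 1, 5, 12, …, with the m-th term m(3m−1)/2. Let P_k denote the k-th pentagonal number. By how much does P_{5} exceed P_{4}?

13

Consecutive pentagonal numbers differ by 3n − 2: here 3·5 − 2 = 13.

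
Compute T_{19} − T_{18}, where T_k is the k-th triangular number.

19

Consecutive triangular numbers differ by n: T_{19} − T_{18} = 19.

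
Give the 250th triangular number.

31375

250·251/2 = 62750/2 = 31375.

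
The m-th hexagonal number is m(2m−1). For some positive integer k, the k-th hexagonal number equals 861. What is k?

21

Set n(2n−1) = 861, giving 2n² − n − 861 = 0.
The discriminant is 1 + 8·861 = 6889, and √6889 = 83.
So n = (1 + 83) / 4 = 84/4 = 21.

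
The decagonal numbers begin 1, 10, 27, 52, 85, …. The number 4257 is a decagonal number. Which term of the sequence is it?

Set n(4n−3) = 4257, giving 4n² − 3n − 4257 = 0.
The discriminant is 9 + 16·4257 = 68121, and √68121 = 261.
So n = (3 + 261) / 8 = 264/8 = 33.
Check: 33·(4·33 − 3) = 4257. ✓

33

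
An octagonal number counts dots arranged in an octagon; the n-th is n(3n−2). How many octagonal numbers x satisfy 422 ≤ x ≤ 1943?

The n-th octagonal number is n(3n−2).
Smallest index with value ≥ 422: n = 13 (giving 481).
Largest index with value ≤ 1943: n = 25 (giving 1825).
Indices 13 through 25: 13 terms.

13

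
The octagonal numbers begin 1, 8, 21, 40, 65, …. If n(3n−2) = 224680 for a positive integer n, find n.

274

Set n(3n−2) = 224680, giving 3n² − 2n − 224680 = 0.
So n = (2 + 1642) / 6 = 1644/6 = 274.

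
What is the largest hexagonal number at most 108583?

Solve n(2n−1) ≤ 108583 for integer n.
n = 233 gives 108345 ≤ 108583, while n = 234 gives 109278 > 108583; so the answer is 108345.

108345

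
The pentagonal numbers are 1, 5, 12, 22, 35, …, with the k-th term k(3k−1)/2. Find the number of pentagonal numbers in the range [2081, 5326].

22

The n-th pentagonal number is n(3n−1)/2.
Smallest index with value ≥ 2081: n = 38 (giving 2147).
Largest index with value ≤ 5326: n = 59 (giving 5192).
Indices 38 through 59: 22 terms.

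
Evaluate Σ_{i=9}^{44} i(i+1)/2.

Σ i(i+1)/2 = (Σi² + Σi) / 2 over i = 9..44.
Σi = 990 − 36 = 954 and Σi² = 29370 − 204 = 29166.
(1·29166 + 1·954) / 2 = 30120/2 = 15060.

15060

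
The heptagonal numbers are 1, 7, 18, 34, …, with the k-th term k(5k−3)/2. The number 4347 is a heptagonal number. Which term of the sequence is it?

42

Set n(5n−3)/2 = 4347, giving 5n² − 3n − 8694 = 0.
The discriminant is 9 + 40·4347 = 173889, and √173889 = 417.
So n = (3 + 417) / 10 = 420/10 = 42.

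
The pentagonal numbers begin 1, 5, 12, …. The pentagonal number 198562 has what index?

Set n(3n−1)/2 = 198562, giving 3n² − n − 397124 = 0.
So n = (1 + 2183) / 6 = 2184/6 = 364.

364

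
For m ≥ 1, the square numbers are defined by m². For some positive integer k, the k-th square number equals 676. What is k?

26

We need n² = 676, so n = √676 = 26.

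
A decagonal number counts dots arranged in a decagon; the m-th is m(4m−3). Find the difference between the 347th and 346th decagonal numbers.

Consecutive decagonal numbers differ by 8n − 7: here 8·347 − 7 = 2769.

2769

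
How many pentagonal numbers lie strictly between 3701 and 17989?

The n-th pentagonal number is n(3n−1)/2.
Smallest index with value > 3701: n = 50 (giving 3725).
Largest index with value < 17989: n = 109 (giving 17767).
Indices 50 through 109: 60 terms.

60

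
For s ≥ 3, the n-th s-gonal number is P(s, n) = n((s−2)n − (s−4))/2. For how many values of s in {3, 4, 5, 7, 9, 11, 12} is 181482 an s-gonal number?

1

s = 3: P(3, 601) = 180901 and P(3, 602) = 181503; 181482 is not s-gonal.
s = 4: P(4, 426) = 181476 and P(4, 427) = 182329; 181482 is not s-gonal.
s = 5: P(5, 348) = 181482. ✓
s = 7: P(7, 269) = 180499 and P(7, 270) = 181845; 181482 is not s-gonal.
s = 9: P(9, 228) = 181374 and P(9, 229) = 182971; 181482 is not s-gonal.
s = 11: P(11, 201) = 181101 and P(11, 202) = 182911; 181482 is not s-gonal.
s = 12: P(12, 190) = 179740 and P(12, 191) = 181641; 181482 is not s-gonal.
Hits: s ∈ {5} → 1.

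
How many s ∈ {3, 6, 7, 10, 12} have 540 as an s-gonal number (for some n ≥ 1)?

2

s = 3: P(3, 32) = 528 and P(3, 33) = 561; 540 is not s-gonal.
s = 6: P(6, 16) = 496 and P(6, 17) = 561; 540 is not s-gonal.
s = 7: P(7, 15) = 540. ✓
s = 10: P(10, 12) = 540. ✓
s = 12: P(12, 10) = 460 and P(12, 11) = 561; 540 is not s-gonal.
Hits: s ∈ {7, 10} → 2.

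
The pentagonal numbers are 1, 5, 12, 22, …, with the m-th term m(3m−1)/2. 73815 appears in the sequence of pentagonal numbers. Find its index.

222

Set n(3n−1)/2 = 73815, giving 3n² − n − 147630 = 0.
The discriminant is 1 + 24·73815 = 1771561, and √1771561 = 1331.
So n = (1 + 1331) / 6 = 1332/6 = 222.
Check: 222·(3·222 − 1)/2 = 73815. ✓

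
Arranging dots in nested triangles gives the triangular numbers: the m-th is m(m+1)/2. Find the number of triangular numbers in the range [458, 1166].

The n-th triangular number is n(n+1)/2.
Smallest index with value ≥ 458: n = 30 (giving 465).
Largest index with value ≤ 1166: n = 47 (giving 1128).
Indices 30 through 47: 18 terms.

18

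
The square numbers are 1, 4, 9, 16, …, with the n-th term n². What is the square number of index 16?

256

The 16th square number is n² with n = 16.
16² = 256.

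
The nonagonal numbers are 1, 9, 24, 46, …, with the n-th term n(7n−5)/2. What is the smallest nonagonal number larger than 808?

Solve n(7n−5)/2 > 808 for integer n.
The largest n with value ≤ 808 is 15 (since 750 ≤ 808 < 856), so the first above is n = 16, value 856.

856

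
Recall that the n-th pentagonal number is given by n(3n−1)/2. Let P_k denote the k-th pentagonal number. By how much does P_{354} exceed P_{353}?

Consecutive pentagonal numbers differ by 3n − 2: here 3·354 − 2 = 1060.

1060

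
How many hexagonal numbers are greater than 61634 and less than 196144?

138

The n-th hexagonal number is n(2n−1).
Smallest index with value > 61634: n = 176 (giving 61776).
Largest index with value < 196144: n = 313 (giving 195625).
Indices 176 through 313: 138 terms.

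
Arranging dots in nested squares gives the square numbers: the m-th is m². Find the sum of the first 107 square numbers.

414090

Σ_{i=1}^{107} i² = 107·108·215/6 = 414090.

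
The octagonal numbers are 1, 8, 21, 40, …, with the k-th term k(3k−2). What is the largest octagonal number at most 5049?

4961

Solve n(3n−2) ≤ 5049 for integer n.
n = 41 gives 4961 ≤ 5049, while n = 42 gives 5208 > 5049; so the answer is 4961.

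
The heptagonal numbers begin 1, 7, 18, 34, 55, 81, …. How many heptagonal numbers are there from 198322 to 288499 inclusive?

59

The n-th heptagonal number is n(5n−3)/2.
Smallest index with value ≥ 198322: n = 282 (giving 198387).
Largest index with value ≤ 288499: n = 340 (giving 288490).
Indices 282 through 340: 59 terms.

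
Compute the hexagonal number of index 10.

10·(2·10 − 1) = 10·19 = 190.

190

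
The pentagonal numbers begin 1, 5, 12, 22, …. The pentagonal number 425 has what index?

17

Set n(3n−1)/2 = 425, giving 3n² − n − 850 = 0.
The discriminant is 1 + 24·425 = 10201, and √10201 = 101.
So n = (1 + 101) / 6 = 102/6 = 17.
Check: 17·(3·17 − 1)/2 = 425. ✓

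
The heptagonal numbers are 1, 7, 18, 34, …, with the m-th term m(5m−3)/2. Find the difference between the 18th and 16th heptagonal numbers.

18·(5·18 − 3)/2 = 783 and 16·(5·16 − 3)/2 = 616.
Difference: 783 − 616 = 167.

167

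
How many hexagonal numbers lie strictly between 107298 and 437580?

The n-th hexagonal number is n(2n−1).
Smallest index with value > 107298: n = 232 (giving 107416).
Largest index with value < 437580: n = 467 (giving 435711).
Indices 232 through 467: 236 terms.

236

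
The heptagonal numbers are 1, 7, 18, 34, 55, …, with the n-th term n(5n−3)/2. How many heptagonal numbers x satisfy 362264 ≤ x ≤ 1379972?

The n-th heptagonal number is n(5n−3)/2.
Smallest index with value ≥ 362264: n = 381 (giving 362331).
Largest index with value ≤ 1379972: n = 743 (giving 1379008).
Indices 381 through 743: 363 terms.

363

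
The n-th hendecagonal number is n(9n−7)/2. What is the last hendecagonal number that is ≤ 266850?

264870

Solve n(9n−7)/2 ≤ 266850 for integer n.
n = 243 gives 264870 ≤ 266850, while n = 244 gives 267058 > 266850; so the answer is 264870.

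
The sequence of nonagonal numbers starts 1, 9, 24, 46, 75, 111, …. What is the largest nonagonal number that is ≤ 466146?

465375

Solve n(7n−5)/2 ≤ 466146 for integer n.
n = 365 gives 465375 ≤ 466146, while n = 366 gives 467931 > 466146; so the answer is 465375.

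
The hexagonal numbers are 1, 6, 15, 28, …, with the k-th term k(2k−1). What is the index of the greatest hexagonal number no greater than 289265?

380

Solve n(2n−1) ≤ 289265 for integer n.
n = 380 gives 288420 ≤ 289265, while n = 381 gives 289941 > 289265; so the answer is index 380.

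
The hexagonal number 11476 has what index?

76

Set n(2n−1) = 11476, giving 2n² − n − 11476 = 0.
The discriminant is 1 + 8·11476 = 91809, and √91809 = 303.
So n = (1 + 303) / 4 = 304/4 = 76.
Check: 76·(2·76 − 1) = 11476. ✓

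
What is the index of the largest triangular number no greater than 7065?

Solve n(n+1)/2 ≤ 7065 for integer n.
n = 118 gives 7021 ≤ 7065, while n = 119 gives 7140 > 7065; so the answer is index 118.

118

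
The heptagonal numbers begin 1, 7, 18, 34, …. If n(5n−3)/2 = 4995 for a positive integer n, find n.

Set n(5n−3)/2 = 4995, giving 5n² − 3n − 9990 = 0.
So n = (3 + 447) / 10 = 450/10 = 45.
Check: 45·(5·45 − 3)/2 = 4995. ✓

45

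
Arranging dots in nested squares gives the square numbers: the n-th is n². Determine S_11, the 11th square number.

121

The 11th square number is n² with n = 11.
11² = 121.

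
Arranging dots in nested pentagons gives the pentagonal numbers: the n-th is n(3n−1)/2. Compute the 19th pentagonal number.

532

The 19th pentagonal number is n(3n−1)/2 with n = 19.
19·(3·19 − 1)/2 = 19·56/2 = 19·28 = 532.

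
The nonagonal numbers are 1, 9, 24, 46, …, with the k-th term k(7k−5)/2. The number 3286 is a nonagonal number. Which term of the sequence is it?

31

Set n(7n−5)/2 = 3286, giving 7n² − 5n − 6572 = 0.
The discriminant is 25 + 56·3286 = 184041, and √184041 = 429.
So n = (5 + 429) / 14 = 434/14 = 31.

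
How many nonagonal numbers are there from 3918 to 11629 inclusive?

The n-th nonagonal number is n(7n−5)/2.
Smallest index with value ≥ 3918: n = 34 (giving 3961).
Largest index with value ≤ 11629: n = 58 (giving 11629).
Indices 34 through 58: 25 terms.

25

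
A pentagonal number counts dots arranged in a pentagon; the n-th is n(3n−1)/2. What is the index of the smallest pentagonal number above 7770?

Solve n(3n−1)/2 > 7770 for integer n.
The largest n with value ≤ 7770 is 72 (since 7740 ≤ 7770 < 7957), so the first above is n = 73, value 7957.

73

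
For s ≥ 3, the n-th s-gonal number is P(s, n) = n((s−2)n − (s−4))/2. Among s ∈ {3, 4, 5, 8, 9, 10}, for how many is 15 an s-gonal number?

s = 3: P(3, 5) = 15. ✓
s = 4: P(4, 3) = 9 and P(4, 4) = 16; 15 is not s-gonal.
s = 5: P(5, 3) = 12 and P(5, 4) = 22; 15 is not s-gonal.
s = 8: P(8, 2) = 8 and P(8, 3) = 21; 15 is not s-gonal.
s = 9: P(9, 2) = 9 and P(9, 3) = 24; 15 is not s-gonal.
s = 10: P(10, 2) = 10 and P(10, 3) = 27; 15 is not s-gonal.
Hits: s ∈ {3} → 1.

1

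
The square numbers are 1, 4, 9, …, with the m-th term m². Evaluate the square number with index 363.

131769

The 363rd square number is n² with n = 363.
363² = 131769.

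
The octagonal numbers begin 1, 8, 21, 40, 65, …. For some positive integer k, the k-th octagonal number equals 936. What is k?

Set n(3n−2) = 936, giving 3n² − 2n − 936 = 0.
The discriminant is 4 + 12·936 = 11236, and √11236 = 106.
So n = (2 + 106) / 6 = 108/6 = 18.

18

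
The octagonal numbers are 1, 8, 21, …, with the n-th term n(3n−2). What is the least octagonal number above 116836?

117216

Solve n(3n−2) > 116836 for integer n.
The largest n with value ≤ 116836 is 197 (since 116033 ≤ 116836 < 117216), so the first above is n = 198, value 117216.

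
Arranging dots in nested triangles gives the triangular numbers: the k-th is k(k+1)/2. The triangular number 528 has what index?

Set n(n+1)/2 = 528, giving n² + n − 1056 = 0.
The discriminant is 1 + 8·528 = 4225, and √4225 = 65.
So n = (-1 + 65) / 2 = 64/2 = 32.

32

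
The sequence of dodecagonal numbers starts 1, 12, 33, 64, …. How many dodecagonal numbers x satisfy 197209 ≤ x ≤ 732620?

185

The n-th dodecagonal number is n(5n−4).
Smallest index with value ≥ 197209: n = 199 (giving 197209).
Largest index with value ≤ 732620: n = 383 (giving 731913).
Indices 199 through 383: 185 terms.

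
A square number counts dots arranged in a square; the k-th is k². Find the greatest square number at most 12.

Solve n² ≤ 12 for integer n.
n = 3 gives 9 ≤ 12, while n = 4 gives 16 > 12; so the answer is 9.

9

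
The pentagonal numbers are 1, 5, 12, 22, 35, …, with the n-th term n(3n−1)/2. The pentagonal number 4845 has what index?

Set n(3n−1)/2 = 4845, giving 3n² − n − 9690 = 0.
The discriminant is 1 + 24·4845 = 116281, and √116281 = 341.
So n = (1 + 341) / 6 = 342/6 = 57.

57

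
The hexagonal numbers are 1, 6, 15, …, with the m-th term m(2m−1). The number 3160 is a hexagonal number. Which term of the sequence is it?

Set n(2n−1) = 3160, giving 2n² − n − 3160 = 0.
The discriminant is 1 + 8·3160 = 25281, and √25281 = 159.
So n = (1 + 159) / 4 = 160/4 = 40.
Check: 40·(2·40 − 1) = 3160. ✓

40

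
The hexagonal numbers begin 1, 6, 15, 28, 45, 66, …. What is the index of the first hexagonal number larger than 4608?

Solve n(2n−1) > 4608 for integer n.
The largest n with value ≤ 4608 is 48 (since 4560 ≤ 4608 < 4753), so the first above is n = 49, value 4753.

49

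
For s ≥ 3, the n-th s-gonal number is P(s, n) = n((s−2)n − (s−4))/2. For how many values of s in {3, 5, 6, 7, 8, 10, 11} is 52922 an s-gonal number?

s = 3: P(3, 324) = 52650 and P(3, 325) = 52975; 52922 is not s-gonal.
s = 5: P(5, 188) = 52922. ✓
s = 6: P(6, 162) = 52326 and P(6, 163) = 52975; 52922 is not s-gonal.
s = 7: P(7, 145) = 52345 and P(7, 146) = 53071; 52922 is not s-gonal.
s = 8: P(8, 133) = 52801 and P(8, 134) = 53600; 52922 is not s-gonal.
s = 10: P(10, 115) = 52555 and P(10, 116) = 53476; 52922 is not s-gonal.
s = 11: P(11, 108) = 52110 and P(11, 109) = 53083; 52922 is not s-gonal.
Hits: s ∈ {5} → 1.

1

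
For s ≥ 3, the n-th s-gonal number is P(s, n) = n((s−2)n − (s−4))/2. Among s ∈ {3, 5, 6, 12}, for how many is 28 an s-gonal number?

s = 3: P(3, 7) = 28. ✓
s = 5: P(5, 4) = 22 and P(5, 5) = 35; 28 is not s-gonal.
s = 6: P(6, 4) = 28. ✓
s = 12: P(12, 2) = 12 and P(12, 3) = 33; 28 is not s-gonal.
Hits: s ∈ {3, 6} → 2.

2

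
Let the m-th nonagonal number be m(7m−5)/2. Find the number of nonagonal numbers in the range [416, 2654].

16

The n-th nonagonal number is n(7n−5)/2.
Smallest index with value ≥ 416: n = 12 (giving 474).
Largest index with value ≤ 2654: n = 27 (giving 2484).
Indices 12 through 27: 16 terms.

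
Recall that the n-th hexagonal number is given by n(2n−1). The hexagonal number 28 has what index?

Set n(2n−1) = 28, giving 2n² − n − 28 = 0.
The discriminant is 1 + 8·28 = 225, and √225 = 15.
So n = (1 + 15) / 4 = 16/4 = 4.

4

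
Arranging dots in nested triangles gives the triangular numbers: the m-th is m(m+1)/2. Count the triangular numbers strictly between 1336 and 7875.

73

The n-th triangular number is n(n+1)/2.
Smallest index with value > 1336: n = 52 (giving 1378).
Largest index with value < 7875: n = 124 (giving 7750).
Indices 52 through 124: 73 terms.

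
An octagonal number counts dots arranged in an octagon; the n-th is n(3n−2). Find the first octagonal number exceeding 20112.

Solve n(3n−2) > 20112 for integer n.
The largest n with value ≤ 20112 is 82 (since 20008 ≤ 20112 < 20501), so the first above is n = 83, value 20501.

20501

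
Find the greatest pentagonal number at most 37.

Solve n(3n−1)/2 ≤ 37 for integer n.
n = 5 gives 35 ≤ 37, while n = 6 gives 51 > 37; so the answer is 35.

35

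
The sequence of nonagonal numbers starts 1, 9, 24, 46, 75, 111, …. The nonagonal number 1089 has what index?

18

Set n(7n−5)/2 = 1089, giving 7n² − 5n − 2178 = 0.
The discriminant is 25 + 56·1089 = 61009, and √61009 = 247.
So n = (5 + 247) / 14 = 252/14 = 18.
Check: 18·(7·18 − 5)/2 = 1089. ✓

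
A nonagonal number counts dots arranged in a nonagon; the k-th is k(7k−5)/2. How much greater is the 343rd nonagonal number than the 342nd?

Consecutive nonagonal numbers differ by 7n − 6: here 7·343 − 6 = 2395.

2395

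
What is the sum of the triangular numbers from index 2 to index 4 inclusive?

Σ i(i+1)/2 = (Σi² + Σi) / 2 over i = 2..4.
Σi = 10 − 1 = 9 and Σi² = 30 − 1 = 29.
(1·29 + 1·9) / 2 = 38/2 = 19.

19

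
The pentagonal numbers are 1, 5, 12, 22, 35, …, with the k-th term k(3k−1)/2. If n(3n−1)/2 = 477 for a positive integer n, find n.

Set n(3n−1)/2 = 477, giving 3n² − n − 954 = 0.
The discriminant is 1 + 24·477 = 11449, and √11449 = 107.
So n = (1 + 107) / 6 = 108/6 = 18.

18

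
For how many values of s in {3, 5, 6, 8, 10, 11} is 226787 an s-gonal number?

s = 3: P(3, 672) = 226128 and P(3, 673) = 226801; 226787 is not s-gonal.
s = 5: P(5, 389) = 226787. ✓
s = 6: P(6, 336) = 225456 and P(6, 337) = 226801; 226787 is not s-gonal.
s = 8: P(8, 275) = 226325 and P(8, 276) = 227976; 226787 is not s-gonal.
s = 10: P(10, 238) = 225862 and P(10, 239) = 227767; 226787 is not s-gonal.
s = 11: P(11, 224) = 225008 and P(11, 225) = 227025; 226787 is not s-gonal.
Hits: s ∈ {5} → 1.

1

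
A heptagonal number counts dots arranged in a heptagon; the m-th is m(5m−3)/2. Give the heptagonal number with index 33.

33·(5·33 − 3)/2 = 33·162/2 = 33·81 = 2673.

2673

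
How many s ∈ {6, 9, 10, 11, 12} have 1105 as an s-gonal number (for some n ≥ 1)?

1

s = 6: P(6, 23) = 1035 and P(6, 24) = 1128; 1105 is not s-gonal.
s = 9: P(9, 18) = 1089 and P(9, 19) = 1216; 1105 is not s-gonal.
s = 10: P(10, 17) = 1105. ✓
s = 11: P(11, 16) = 1096 and P(11, 17) = 1241; 1105 is not s-gonal.
s = 12: P(12, 15) = 1065 and P(12, 16) = 1216; 1105 is not s-gonal.
Hits: s ∈ {10} → 1.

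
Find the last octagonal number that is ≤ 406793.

Solve n(3n−2) ≤ 406793 for integer n.
n = 368 gives 405536 ≤ 406793, while n = 369 gives 407745 > 406793; so the answer is 405536.

405536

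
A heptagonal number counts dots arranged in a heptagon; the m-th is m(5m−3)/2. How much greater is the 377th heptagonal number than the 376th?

Consecutive heptagonal numbers differ by 5n − 4: here 5·377 − 4 = 1881.

1881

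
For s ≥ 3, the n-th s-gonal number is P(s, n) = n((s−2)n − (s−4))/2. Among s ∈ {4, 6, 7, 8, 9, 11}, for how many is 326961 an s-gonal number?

s = 4: P(4, 571) = 326041 and P(4, 572) = 327184; 326961 is not s-gonal.
s = 6: P(6, 404) = 326028 and P(6, 405) = 327645; 326961 is not s-gonal.
s = 7: P(7, 361) = 325261 and P(7, 362) = 327067; 326961 is not s-gonal.
s = 8: P(8, 330) = 326040 and P(8, 331) = 328021; 326961 is not s-gonal.
s = 9: P(9, 306) = 326961. ✓
s = 11: P(11, 269) = 324683 and P(11, 270) = 327105; 326961 is not s-gonal.
Hits: s ∈ {9} → 1.

1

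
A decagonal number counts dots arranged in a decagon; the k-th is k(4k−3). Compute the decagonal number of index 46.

8326

The 46th decagonal number is n(4n−3) with n = 46.
46·(4·46 − 3) = 46·181 = 8326.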